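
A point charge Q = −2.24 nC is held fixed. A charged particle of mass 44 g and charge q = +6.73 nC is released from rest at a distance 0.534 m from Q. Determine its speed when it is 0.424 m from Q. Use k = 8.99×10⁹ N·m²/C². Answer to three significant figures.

Only the electrostatic force acts, so mechanical energy is conserved: ½mv² = U₁ − U₂ = kQq(1/r₁ − 1/r₂).
U₁ − U₂ = (8.99×10⁹ N·m²/C²)(-2.24×10⁻⁹ C)(6.73×10⁻⁹ C)(1/0.534 − 1/0.424) = 6.58×10⁻⁸ J.
v = √(2·6.58×10⁻⁸/0.0440) = 1.73×10⁻³ m/s.

1.73×10⁻³ m/s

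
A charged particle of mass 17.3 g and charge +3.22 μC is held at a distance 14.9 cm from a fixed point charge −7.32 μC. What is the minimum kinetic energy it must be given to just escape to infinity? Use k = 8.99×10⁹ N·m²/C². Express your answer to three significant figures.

1.42 J

To just escape, total mechanical energy must reach zero at infinity: ½mv²_min + U = 0, so ½mv²_min = −U = |kQq|/r.
|U| = |kQq|/r = (8.99×10⁹ N·m²/C²)(7.32×10⁻⁶)(3.22×10⁻⁶)/(0.149) = 1.42 J.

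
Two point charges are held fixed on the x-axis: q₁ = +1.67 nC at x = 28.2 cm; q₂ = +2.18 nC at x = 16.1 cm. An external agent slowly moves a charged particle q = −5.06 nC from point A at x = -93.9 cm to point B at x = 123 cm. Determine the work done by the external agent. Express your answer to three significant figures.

For quasistatic motion the external work equals the change in potential energy: W_ext = qΔV = q(V_B − V_A).
At A: distances to the source charges are 1.22 m, 1.10 m; V_A = Σ kqᵢ/rᵢ = 30.1 V.
At B: distances to the source charges are 0.948 m, 1.07 m; V_B = Σ kqᵢ/rᵢ = 34.2 V.
ΔV = V_B − V_A = 4.06 V.
W_ext = qΔV = (-5.06×10⁻⁹ C)(4.06 V) = -2.05×10⁻⁸ J.

-2.05×10⁻⁸ J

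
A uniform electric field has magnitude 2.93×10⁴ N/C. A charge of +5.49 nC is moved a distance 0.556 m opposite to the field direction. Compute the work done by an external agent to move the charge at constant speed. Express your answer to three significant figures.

The potential change for a displacement 0.556 m opposite to the field direction is ΔV = +Ed = 1.63×10⁴ V.
W_ext = qΔV = 8.94×10⁻⁵ J.

8.94×10⁻⁵ J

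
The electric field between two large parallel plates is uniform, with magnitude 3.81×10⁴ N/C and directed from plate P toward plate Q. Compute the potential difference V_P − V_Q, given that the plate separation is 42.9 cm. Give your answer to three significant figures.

In a uniform field, potential decreases in the direction of E: ΔV = −E·d for a displacement d parallel to E.
Going from Q to P is a displacement of 42.9 cm opposite to the field, so V_P − V_Q = +Ed = 1.63×10⁴ V.

1.63×10⁴ V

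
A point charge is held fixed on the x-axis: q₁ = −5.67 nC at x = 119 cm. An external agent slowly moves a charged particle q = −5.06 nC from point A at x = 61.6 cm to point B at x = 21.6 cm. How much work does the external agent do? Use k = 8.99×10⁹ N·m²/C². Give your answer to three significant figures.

For quasistatic motion the external work equals the change in potential energy: W_ext = qΔV = q(V_B − V_A).
At A: distance to the source charge is 0.574 m; V_A = kq₁/r = -88.8 V.
At B: distance to the source charge is 0.974 m; V_B = kq₁/r = -52.3 V.
ΔV = V_B − V_A = 36.5 V.
W_ext = qΔV = (-5.06×10⁻⁹ C)(36.5 V) = -1.85×10⁻⁷ J.

-1.85×10⁻⁷ J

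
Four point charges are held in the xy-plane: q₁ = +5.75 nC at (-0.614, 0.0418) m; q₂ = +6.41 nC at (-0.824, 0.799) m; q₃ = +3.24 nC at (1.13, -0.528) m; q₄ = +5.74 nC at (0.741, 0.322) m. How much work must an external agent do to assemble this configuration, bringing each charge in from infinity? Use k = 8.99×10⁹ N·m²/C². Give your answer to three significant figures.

1.19×10⁻⁶ J

The assembly work is the sum of pairwise potential energies, U = Σ_{i<j} kqᵢqⱼ/rᵢⱼ.
Pair separations: r₁₂ = 0.786 m, r₁₃ = 1.83 m, r₁₄ = 1.38 m, r₂₃ = 2.36 m, r₂₄ = 1.64 m, r₃₄ = 0.935 m.
Summing all 6 pair terms gives U = 1.19×10⁻⁶ J.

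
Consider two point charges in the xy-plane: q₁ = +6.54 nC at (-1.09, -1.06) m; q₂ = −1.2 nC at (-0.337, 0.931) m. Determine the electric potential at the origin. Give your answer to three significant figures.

The total potential is the scalar sum of each charge's contribution, V = Σ kqᵢ/rᵢ.
Distances from the field point to each charge: r₁ = 1.52 m, r₂ = 0.990 m.
V = k[(6.54×10⁻⁹)/(1.52) + (-1.20×10⁻⁹)/(0.990)] = 27.8 V.

27.8 V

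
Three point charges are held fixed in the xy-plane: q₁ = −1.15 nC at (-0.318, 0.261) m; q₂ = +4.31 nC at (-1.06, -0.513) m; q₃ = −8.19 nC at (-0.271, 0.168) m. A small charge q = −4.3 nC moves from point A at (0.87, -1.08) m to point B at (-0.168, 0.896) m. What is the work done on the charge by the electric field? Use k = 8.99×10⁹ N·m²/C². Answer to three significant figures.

-2.70×10⁻⁷ J

The work done by the electric force is W_field = −ΔU = −q(V_B − V_A) = q(V_A − V_B).
At A: distances to the source charges are 1.79 m, 2.01 m, 1.69 m; V_A = Σ kqᵢ/rᵢ = -30.1 V.
At B: distances to the source charges are 0.652 m, 1.67 m, 0.735 m; V_B = Σ kqᵢ/rᵢ = -92.8 V.
ΔV = V_B − V_A = -62.7 V.
W_field = −qΔV = −(-4.30×10⁻⁹ C)(-62.7 V) = -2.70×10⁻⁷ J.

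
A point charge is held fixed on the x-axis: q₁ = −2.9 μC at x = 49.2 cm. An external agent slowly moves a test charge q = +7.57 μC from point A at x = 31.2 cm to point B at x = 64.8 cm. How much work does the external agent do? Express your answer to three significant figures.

-0.169 J

For quasistatic motion the external work equals the change in potential energy: W_ext = qΔV = q(V_B − V_A).
At A: distance to the source charge is 0.180 m; V_A = kq₁/r = -1.45×10⁵ V.
At B: distance to the source charge is 0.156 m; V_B = kq₁/r = -1.67×10⁵ V.
ΔV = V_B − V_A = -2.23×10⁴ V.
W_ext = qΔV = (7.57×10⁻⁶ C)(-2.23×10⁴ V) = -0.169 J.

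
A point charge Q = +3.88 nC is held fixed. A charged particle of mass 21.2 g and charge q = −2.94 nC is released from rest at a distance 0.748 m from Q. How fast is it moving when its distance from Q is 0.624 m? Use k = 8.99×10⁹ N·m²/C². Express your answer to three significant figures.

Only the electrostatic force acts, so mechanical energy is conserved: ½mv² = U₁ − U₂ = kQq(1/r₁ − 1/r₂).
U₁ − U₂ = (8.99×10⁹ N·m²/C²)(3.88×10⁻⁹ C)(-2.94×10⁻⁹ C)(1/0.748 − 1/0.624) = 2.72×10⁻⁸ J.
v = √(2·2.72×10⁻⁸/0.0212) = 1.60×10⁻³ m/s.

1.60×10⁻³ m/s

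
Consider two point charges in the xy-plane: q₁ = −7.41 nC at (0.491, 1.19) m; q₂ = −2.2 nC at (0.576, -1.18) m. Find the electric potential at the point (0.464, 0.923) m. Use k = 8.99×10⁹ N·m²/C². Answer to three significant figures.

The total potential is the scalar sum of each charge's contribution, V = Σ kqᵢ/rᵢ.
Distances from the field point to each charge: r₁ = 0.268 m, r₂ = 2.11 m.
V = k[(-7.41×10⁻⁹)/(0.268) + (-2.20×10⁻⁹)/(2.11)] = -258 V.

-258 V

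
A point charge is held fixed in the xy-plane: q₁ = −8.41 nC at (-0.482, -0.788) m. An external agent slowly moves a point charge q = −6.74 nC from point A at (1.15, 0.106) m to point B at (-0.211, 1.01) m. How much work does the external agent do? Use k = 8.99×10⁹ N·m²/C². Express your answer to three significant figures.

6.40×10⁻⁹ J

For quasistatic motion the external work equals the change in potential energy: W_ext = qΔV = q(V_B − V_A).
At A: distance to the source charge is 1.86 m; V_A = kq₁/r = -40.6 V.
At B: distance to the source charge is 1.82 m; V_B = kq₁/r = -41.6 V.
ΔV = V_B − V_A = -0.950 V.
W_ext = qΔV = (-6.74×10⁻⁹ C)(-0.950 V) = 6.40×10⁻⁹ J.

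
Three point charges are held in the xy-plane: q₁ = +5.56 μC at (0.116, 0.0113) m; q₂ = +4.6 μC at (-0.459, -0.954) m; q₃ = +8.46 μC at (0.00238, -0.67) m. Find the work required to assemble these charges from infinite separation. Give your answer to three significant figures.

1.46 J

The assembly work is the sum of pairwise potential energies, U = Σ_{i<j} kqᵢqⱼ/rᵢⱼ.
Pair separations: r₁₂ = 1.12 m, r₁₃ = 0.691 m, r₂₃ = 0.542 m.
U = (0.205) + (0.612) + (0.646) = 1.46 J.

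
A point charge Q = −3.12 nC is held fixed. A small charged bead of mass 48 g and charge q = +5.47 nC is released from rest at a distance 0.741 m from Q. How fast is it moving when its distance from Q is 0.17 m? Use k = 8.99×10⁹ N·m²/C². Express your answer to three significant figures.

5.38×10⁻³ m/s

Only the electrostatic force acts, so mechanical energy is conserved: ½mv² = U₁ − U₂ = kQq(1/r₁ − 1/r₂).
U₁ − U₂ = (8.99×10⁹ N·m²/C²)(-3.12×10⁻⁹ C)(5.47×10⁻⁹ C)(1/0.741 − 1/0.170) = 6.95×10⁻⁷ J.
v = √(2·6.95×10⁻⁷/0.0480) = 5.38×10⁻³ m/s.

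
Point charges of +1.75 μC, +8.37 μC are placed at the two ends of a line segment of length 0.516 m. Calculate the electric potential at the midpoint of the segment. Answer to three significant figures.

Electric potential is a scalar, so the contributions from each charge add algebraically: V = Σ kqᵢ/rᵢ.
Each charge is 0.258 m from the midpoint.
V = k[(1.75×10⁻⁶)/(0.258) + (8.37×10⁻⁶)/(0.258)] = 3.53×10⁵ V.

3.53×10⁵ V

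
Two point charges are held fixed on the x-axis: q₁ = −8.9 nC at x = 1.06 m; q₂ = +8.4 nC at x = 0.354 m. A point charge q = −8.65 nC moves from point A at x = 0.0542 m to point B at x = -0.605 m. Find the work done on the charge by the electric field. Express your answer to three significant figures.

-1.23×10⁻⁶ J

The work done by the electric force is W_field = −ΔU = −q(V_B − V_A) = q(V_A − V_B).
At A: distances to the source charges are 1.01 m, 0.300 m; V_A = Σ kqᵢ/rᵢ = 172 V.
At B: distances to the source charges are 1.67 m, 0.959 m; V_B = Σ kqᵢ/rᵢ = 30.7 V.
ΔV = V_B − V_A = -142 V.
W_field = −qΔV = −(-8.65×10⁻⁹ C)(-142 V) = -1.23×10⁻⁶ J.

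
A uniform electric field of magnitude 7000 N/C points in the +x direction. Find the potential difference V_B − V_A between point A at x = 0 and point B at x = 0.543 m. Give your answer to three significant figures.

In a uniform field, potential decreases in the direction of E: V_B − V_A = −E·Δx.
V_B − V_A = −(7000 V/m)(0.543 m) = -3800 V.

-3800 V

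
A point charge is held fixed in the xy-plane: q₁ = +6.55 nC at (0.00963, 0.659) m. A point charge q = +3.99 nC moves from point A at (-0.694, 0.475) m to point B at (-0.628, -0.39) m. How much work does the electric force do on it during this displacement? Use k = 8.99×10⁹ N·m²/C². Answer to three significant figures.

The work done by the electric force is W_field = −ΔU = −q(V_B − V_A) = q(V_A − V_B).
At A: distance to the source charge is 0.727 m; V_A = kq₁/r = 81.0 V.
At B: distance to the source charge is 1.23 m; V_B = kq₁/r = 48.0 V.
ΔV = V_B − V_A = -33.0 V.
W_field = −qΔV = −(3.99×10⁻⁹ C)(-33.0 V) = 1.32×10⁻⁷ J.

1.32×10⁻⁷ J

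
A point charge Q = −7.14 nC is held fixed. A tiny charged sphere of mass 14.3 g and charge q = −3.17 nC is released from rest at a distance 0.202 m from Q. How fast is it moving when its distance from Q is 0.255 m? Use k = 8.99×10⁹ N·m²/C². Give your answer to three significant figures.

5.41×10⁻³ m/s

Only the electrostatic force acts, so mechanical energy is conserved: ½mv² = U₁ − U₂ = kQq(1/r₁ − 1/r₂).
U₁ − U₂ = (8.99×10⁹ N·m²/C²)(-7.14×10⁻⁹ C)(-3.17×10⁻⁹ C)(1/0.202 − 1/0.255) = 2.09×10⁻⁷ J.
v = √(2·2.09×10⁻⁷/0.0143) = 5.41×10⁻³ m/s.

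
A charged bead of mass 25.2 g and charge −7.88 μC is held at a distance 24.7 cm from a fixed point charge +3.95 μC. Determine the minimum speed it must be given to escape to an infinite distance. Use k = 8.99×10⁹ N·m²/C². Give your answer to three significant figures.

9.48 m/s

To just escape, total mechanical energy must reach zero at infinity: ½mv²_min + U = 0, so ½mv²_min = −U = |kQq|/r.
|U| = |kQq|/r = (8.99×10⁹ N·m²/C²)(3.95×10⁻⁶)(7.88×10⁻⁶)/(0.247) = 1.13 J.
v_min = √(2|U|/m) = √(2·1.13/0.0252) = 9.48 m/s.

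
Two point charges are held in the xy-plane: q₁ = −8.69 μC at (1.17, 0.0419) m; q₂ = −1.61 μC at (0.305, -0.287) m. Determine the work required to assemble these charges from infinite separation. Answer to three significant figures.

0.136 J

The work to assemble the configuration equals its total potential energy, U = Σ kqᵢqⱼ/rᵢⱼ over all pairs.
Pair separations: r₁₂ = 0.925 m.
U = (0.136) = 0.136 J.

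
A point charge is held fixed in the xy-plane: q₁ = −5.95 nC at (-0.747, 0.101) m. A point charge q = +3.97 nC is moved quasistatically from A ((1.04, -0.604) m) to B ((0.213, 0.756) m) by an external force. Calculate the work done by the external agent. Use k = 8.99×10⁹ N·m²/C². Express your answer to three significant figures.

For quasistatic motion the external work equals the change in potential energy: W_ext = qΔV = q(V_B − V_A).
At A: distance to the source charge is 1.92 m; V_A = kq₁/r = -27.8 V.
At B: distance to the source charge is 1.16 m; V_B = kq₁/r = -46.0 V.
ΔV = V_B − V_A = -18.2 V.
W_ext = qΔV = (3.97×10⁻⁹ C)(-18.2 V) = -7.22×10⁻⁸ J.

-7.22×10⁻⁸ J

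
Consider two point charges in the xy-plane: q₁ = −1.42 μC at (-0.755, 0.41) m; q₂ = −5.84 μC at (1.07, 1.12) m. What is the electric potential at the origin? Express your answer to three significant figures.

-4.88×10⁴ V

Electric potential is a scalar, so the contributions from each charge add algebraically: V = Σ kqᵢ/rᵢ.
Distances from the field point to each charge: r₁ = 0.859 m, r₂ = 1.55 m.
V = k[(-1.42×10⁻⁶)/(0.859) + (-5.84×10⁻⁶)/(1.55)] = -4.88×10⁴ V.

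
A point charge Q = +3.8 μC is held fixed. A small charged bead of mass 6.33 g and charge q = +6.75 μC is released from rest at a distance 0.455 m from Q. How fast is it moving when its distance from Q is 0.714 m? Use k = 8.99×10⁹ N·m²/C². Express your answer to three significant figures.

Only the electrostatic force acts, so mechanical energy is conserved: ½mv² = U₁ − U₂ = kQq(1/r₁ − 1/r₂).
U₁ − U₂ = (8.99×10⁹ N·m²/C²)(3.80×10⁻⁶ C)(6.75×10⁻⁶ C)(1/0.455 − 1/0.714) = 0.184 J.
v = √(2·0.184/6.33×10⁻³) = 7.62 m/s.

7.62 m/s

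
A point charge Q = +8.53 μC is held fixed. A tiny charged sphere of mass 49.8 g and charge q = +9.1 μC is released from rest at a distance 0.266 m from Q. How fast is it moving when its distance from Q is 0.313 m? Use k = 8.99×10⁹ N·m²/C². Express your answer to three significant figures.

3.98 m/s

Only the electrostatic force acts, so mechanical energy is conserved: ½mv² = U₁ − U₂ = kQq(1/r₁ − 1/r₂).
U₁ − U₂ = (8.99×10⁹ N·m²/C²)(8.53×10⁻⁶ C)(9.10×10⁻⁶ C)(1/0.266 − 1/0.313) = 0.394 J.
v = √(2·0.394/0.0498) = 3.98 m/s.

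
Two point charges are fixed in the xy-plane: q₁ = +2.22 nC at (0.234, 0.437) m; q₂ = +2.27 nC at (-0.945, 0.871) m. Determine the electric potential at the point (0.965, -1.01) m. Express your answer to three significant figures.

19.9 V

The total potential is the scalar sum of each charge's contribution, V = Σ kqᵢ/rᵢ.
Distances from the field point to each charge: r₁ = 1.62 m, r₂ = 2.68 m.
V = k[(2.22×10⁻⁹)/(1.62) + (2.27×10⁻⁹)/(2.68)] = 19.9 V.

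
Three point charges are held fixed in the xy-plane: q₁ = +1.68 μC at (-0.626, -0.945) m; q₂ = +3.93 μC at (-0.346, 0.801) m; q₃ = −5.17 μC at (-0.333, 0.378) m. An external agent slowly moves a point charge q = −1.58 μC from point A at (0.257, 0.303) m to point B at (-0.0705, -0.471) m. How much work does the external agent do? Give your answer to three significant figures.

-0.0294 J

For quasistatic motion the external work equals the change in potential energy: W_ext = qΔV = q(V_B − V_A).
At A: distances to the source charges are 1.53 m, 0.782 m, 0.595 m; V_A = Σ kqᵢ/rᵢ = -2.31×10⁴ V.
At B: distances to the source charges are 0.730 m, 1.30 m, 0.889 m; V_B = Σ kqᵢ/rᵢ = -4470 V.
ΔV = V_B − V_A = 1.86×10⁴ V.
W_ext = qΔV = (-1.58×10⁻⁶ C)(1.86×10⁴ V) = -0.0294 J.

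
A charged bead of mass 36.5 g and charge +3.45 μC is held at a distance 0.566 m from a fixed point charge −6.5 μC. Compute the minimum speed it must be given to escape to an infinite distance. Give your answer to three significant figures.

To just escape, total mechanical energy must reach zero at infinity: ½mv²_min + U = 0, so ½mv²_min = −U = |kQq|/r.
|U| = |kQq|/r = (8.99×10⁹ N·m²/C²)(6.50×10⁻⁶)(3.45×10⁻⁶)/(0.566) = 0.356 J.
v_min = √(2|U|/m) = √(2·0.356/0.0365) = 4.42 m/s.

4.42 m/s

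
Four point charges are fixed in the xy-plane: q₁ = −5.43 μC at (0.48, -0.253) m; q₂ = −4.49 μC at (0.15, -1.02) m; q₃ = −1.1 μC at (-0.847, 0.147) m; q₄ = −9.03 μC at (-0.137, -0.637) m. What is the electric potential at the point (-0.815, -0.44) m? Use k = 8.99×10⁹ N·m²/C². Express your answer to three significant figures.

-2.05×10⁵ V

The total potential is the scalar sum of each charge's contribution, V = Σ kqᵢ/rᵢ.
Distances from the field point to each charge: r₁ = 1.31 m, r₂ = 1.13 m, r₃ = 0.588 m, r₄ = 0.706 m.
V = k[(-5.43×10⁻⁶)/(1.31) + (-4.49×10⁻⁶)/(1.13) + (-1.10×10⁻⁶)/(0.588) + (-9.03×10⁻⁶)/(0.706)] = -2.05×10⁵ V.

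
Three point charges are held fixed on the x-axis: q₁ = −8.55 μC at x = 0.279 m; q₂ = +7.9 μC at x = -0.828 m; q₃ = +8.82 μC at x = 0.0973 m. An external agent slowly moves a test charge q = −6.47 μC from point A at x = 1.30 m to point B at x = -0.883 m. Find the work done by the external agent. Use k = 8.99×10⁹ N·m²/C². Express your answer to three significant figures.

For quasistatic motion the external work equals the change in potential energy: W_ext = qΔV = q(V_B − V_A).
At A: distances to the source charges are 1.02 m, 2.13 m, 1.20 m; V_A = Σ kqᵢ/rᵢ = 2.40×10⁴ V.
At B: distances to the source charges are 1.16 m, 0.0550 m, 0.980 m; V_B = Σ kqᵢ/rᵢ = 1.31×10⁶ V.
ΔV = V_B − V_A = 1.28×10⁶ V.
W_ext = qΔV = (-6.47×10⁻⁶ C)(1.28×10⁶ V) = -8.29 J.

-8.29 J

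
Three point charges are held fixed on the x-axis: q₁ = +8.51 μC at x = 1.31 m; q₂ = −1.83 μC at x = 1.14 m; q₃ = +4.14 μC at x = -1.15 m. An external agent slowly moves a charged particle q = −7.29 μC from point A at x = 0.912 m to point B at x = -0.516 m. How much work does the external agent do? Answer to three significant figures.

For quasistatic motion the external work equals the change in potential energy: W_ext = qΔV = q(V_B − V_A).
At A: distances to the source charges are 0.398 m, 0.228 m, 2.06 m; V_A = Σ kqᵢ/rᵢ = 1.38×10⁵ V.
At B: distances to the source charges are 1.83 m, 1.66 m, 0.634 m; V_B = Σ kqᵢ/rᵢ = 9.07×10⁴ V.
ΔV = V_B − V_A = -4.74×10⁴ V.
W_ext = qΔV = (-7.29×10⁻⁶ C)(-4.74×10⁴ V) = 0.346 J.

0.346 J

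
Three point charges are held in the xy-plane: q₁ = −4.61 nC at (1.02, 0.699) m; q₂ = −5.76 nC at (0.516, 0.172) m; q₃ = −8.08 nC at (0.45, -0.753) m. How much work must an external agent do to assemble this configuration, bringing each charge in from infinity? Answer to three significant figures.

The work to assemble the configuration equals its total potential energy, U = Σ kqᵢqⱼ/rᵢⱼ over all pairs.
Pair separations: r₁₂ = 0.729 m, r₁₃ = 1.56 m, r₂₃ = 0.927 m.
U = (3.27×10⁻⁷) + (2.15×10⁻⁷) + (4.51×10⁻⁷) = 9.93×10⁻⁷ J.

9.93×10⁻⁷ J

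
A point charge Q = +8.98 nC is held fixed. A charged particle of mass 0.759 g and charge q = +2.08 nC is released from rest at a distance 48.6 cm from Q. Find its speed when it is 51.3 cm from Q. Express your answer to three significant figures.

6.92×10⁻³ m/s

Only the electrostatic force acts, so mechanical energy is conserved: ½mv² = U₁ − U₂ = kQq(1/r₁ − 1/r₂).
U₁ − U₂ = (8.99×10⁹ N·m²/C²)(8.98×10⁻⁹ C)(2.08×10⁻⁹ C)(1/0.486 − 1/0.513) = 1.82×10⁻⁸ J.
v = √(2·1.82×10⁻⁸/7.59×10⁻⁴) = 6.92×10⁻³ m/s.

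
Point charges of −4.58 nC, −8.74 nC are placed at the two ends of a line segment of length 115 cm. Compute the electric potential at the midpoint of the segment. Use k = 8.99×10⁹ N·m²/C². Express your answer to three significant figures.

The total potential is the scalar sum of each charge's contribution, V = Σ kqᵢ/rᵢ.
Each charge is 0.575 m from the midpoint.
V = k[(-4.58×10⁻⁹)/(0.575) + (-8.74×10⁻⁹)/(0.575)] = -208 V.

-208 V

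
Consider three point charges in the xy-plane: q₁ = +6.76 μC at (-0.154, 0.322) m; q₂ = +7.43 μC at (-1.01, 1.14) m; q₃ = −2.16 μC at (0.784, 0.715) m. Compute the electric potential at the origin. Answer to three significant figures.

The total potential is the scalar sum of each charge's contribution, V = Σ kqᵢ/rᵢ.
Distances from the field point to each charge: r₁ = 0.357 m, r₂ = 1.52 m, r₃ = 1.06 m.
V = k[(6.76×10⁻⁶)/(0.357) + (7.43×10⁻⁶)/(1.52) + (-2.16×10⁻⁶)/(1.06)] = 1.96×10⁵ V.

1.96×10⁵ V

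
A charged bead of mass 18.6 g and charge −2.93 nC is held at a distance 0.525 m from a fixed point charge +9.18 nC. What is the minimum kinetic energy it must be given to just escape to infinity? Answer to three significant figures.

4.61×10⁻⁷ J

To just escape, total mechanical energy must reach zero at infinity: ½mv²_min + U = 0, so ½mv²_min = −U = |kQq|/r.
|U| = |kQq|/r = (8.99×10⁹ N·m²/C²)(9.18×10⁻⁹)(2.93×10⁻⁹)/(0.525) = 4.61×10⁻⁷ J.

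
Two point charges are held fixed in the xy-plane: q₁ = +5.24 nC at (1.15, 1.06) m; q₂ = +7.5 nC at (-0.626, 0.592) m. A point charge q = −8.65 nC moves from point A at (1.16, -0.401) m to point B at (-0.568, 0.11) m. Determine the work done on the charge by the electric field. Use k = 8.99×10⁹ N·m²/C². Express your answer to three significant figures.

8.45×10⁻⁷ J

The work done by the electric force is W_field = −ΔU = −q(V_B − V_A) = q(V_A − V_B).
At A: distances to the source charges are 1.46 m, 2.04 m; V_A = Σ kqᵢ/rᵢ = 65.2 V.
At B: distances to the source charges are 1.96 m, 0.485 m; V_B = Σ kqᵢ/rᵢ = 163 V.
ΔV = V_B − V_A = 97.6 V.
W_field = −qΔV = −(-8.65×10⁻⁹ C)(97.6 V) = 8.45×10⁻⁷ J.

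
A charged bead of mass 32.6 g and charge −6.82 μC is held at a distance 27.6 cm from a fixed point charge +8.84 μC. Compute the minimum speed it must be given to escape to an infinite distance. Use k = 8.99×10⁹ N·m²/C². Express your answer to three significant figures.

11.0 m/s

To just escape, total mechanical energy must reach zero at infinity: ½mv²_min + U = 0, so ½mv²_min = −U = |kQq|/r.
|U| = |kQq|/r = (8.99×10⁹ N·m²/C²)(8.84×10⁻⁶)(6.82×10⁻⁶)/(0.276) = 1.96 J.
v_min = √(2|U|/m) = √(2·1.96/0.0326) = 11.0 m/s.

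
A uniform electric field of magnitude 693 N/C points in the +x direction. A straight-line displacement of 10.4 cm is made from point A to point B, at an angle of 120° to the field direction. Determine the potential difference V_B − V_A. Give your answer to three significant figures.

Only the component of displacement along E changes the potential: ΔV = −E·d·cosθ.
ΔV = −(693 V/m)(0.104 m)cos120° = 36.0 V.

36.0 V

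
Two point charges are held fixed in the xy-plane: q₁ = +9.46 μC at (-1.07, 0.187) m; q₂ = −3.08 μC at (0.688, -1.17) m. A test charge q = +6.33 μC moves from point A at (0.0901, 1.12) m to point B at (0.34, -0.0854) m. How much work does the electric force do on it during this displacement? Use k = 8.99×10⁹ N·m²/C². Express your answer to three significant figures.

The work done by the electric force is W_field = −ΔU = −q(V_B − V_A) = q(V_A − V_B).
At A: distances to the source charges are 1.49 m, 2.37 m; V_A = Σ kqᵢ/rᵢ = 4.54×10⁴ V.
At B: distances to the source charges are 1.44 m, 1.14 m; V_B = Σ kqᵢ/rᵢ = 3.49×10⁴ V.
ΔV = V_B − V_A = -1.05×10⁴ V.
W_field = −qΔV = −(6.33×10⁻⁶ C)(-1.05×10⁴ V) = 0.0666 J.

0.0666 J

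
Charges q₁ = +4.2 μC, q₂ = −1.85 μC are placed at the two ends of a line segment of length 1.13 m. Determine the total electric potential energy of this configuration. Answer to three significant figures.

-0.0618 J

The assembly work is the sum of pairwise potential energies, U = Σ_{i<j} kqᵢqⱼ/rᵢⱼ.
The separation is r = 1.13 m.
U = (-0.0618) = -0.0618 J.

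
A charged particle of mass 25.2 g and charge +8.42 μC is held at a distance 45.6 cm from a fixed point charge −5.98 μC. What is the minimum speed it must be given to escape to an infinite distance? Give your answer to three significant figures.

8.88 m/s

To just escape, total mechanical energy must reach zero at infinity: ½mv²_min + U = 0, so ½mv²_min = −U = |kQq|/r.
|U| = |kQq|/r = (8.99×10⁹ N·m²/C²)(5.98×10⁻⁶)(8.42×10⁻⁶)/(0.456) = 0.993 J.
v_min = √(2|U|/m) = √(2·0.993/0.0252) = 8.88 m/s.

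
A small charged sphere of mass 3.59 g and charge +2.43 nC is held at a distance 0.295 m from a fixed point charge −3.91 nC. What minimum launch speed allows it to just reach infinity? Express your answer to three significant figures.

To just escape, total mechanical energy must reach zero at infinity: ½mv²_min + U = 0, so ½mv²_min = −U = |kQq|/r.
|U| = |kQq|/r = (8.99×10⁹ N·m²/C²)(3.91×10⁻⁹)(2.43×10⁻⁹)/(0.295) = 2.90×10⁻⁷ J.
v_min = √(2|U|/m) = √(2·2.90×10⁻⁷/3.59×10⁻³) = 0.0127 m/s.

0.0127 m/s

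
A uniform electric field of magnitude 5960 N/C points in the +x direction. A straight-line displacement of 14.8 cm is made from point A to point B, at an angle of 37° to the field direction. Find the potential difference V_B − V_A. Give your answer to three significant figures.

-704 V

Only the component of displacement along E changes the potential: ΔV = −E·d·cosθ.
ΔV = −(5960 V/m)(0.148 m)cos37° = -704 V.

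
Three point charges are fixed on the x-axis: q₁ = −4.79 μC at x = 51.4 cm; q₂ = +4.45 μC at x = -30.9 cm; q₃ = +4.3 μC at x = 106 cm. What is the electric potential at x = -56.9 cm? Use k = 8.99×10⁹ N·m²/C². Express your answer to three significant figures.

Electric potential is a scalar, so the contributions from each charge add algebraically: V = Σ kqᵢ/rᵢ.
Distances from the field point to each charge: r₁ = 1.08 m, r₂ = 0.260 m, r₃ = 1.63 m.
V = k[(-4.79×10⁻⁶)/(1.08) + (4.45×10⁻⁶)/(0.260) + (4.30×10⁻⁶)/(1.63)] = 1.38×10⁵ V.

1.38×10⁵ V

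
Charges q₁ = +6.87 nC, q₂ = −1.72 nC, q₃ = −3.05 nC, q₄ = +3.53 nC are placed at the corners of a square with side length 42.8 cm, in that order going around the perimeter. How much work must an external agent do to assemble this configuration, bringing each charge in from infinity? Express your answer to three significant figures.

The work to assemble the configuration equals its total potential energy, U = Σ kqᵢqⱼ/rᵢⱼ over all pairs.
The four side pairs have separation 0.428 m and the two diagonal pairs 0.605 m.
Summing all 6 pair terms gives U = -2.56×10⁻⁷ J.

-2.56×10⁻⁷ J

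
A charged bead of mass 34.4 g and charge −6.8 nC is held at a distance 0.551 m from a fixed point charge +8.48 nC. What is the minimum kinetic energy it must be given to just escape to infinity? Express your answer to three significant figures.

9.41×10⁻⁷ J

To just escape, total mechanical energy must reach zero at infinity: ½mv²_min + U = 0, so ½mv²_min = −U = |kQq|/r.
|U| = |kQq|/r = (8.99×10⁹ N·m²/C²)(8.48×10⁻⁹)(6.80×10⁻⁹)/(0.551) = 9.41×10⁻⁷ J.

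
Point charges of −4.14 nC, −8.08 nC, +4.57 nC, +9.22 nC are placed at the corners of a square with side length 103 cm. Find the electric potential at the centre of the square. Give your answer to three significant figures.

19.4 V

The total potential is the scalar sum of each charge's contribution, V = Σ kqᵢ/rᵢ.
The distance from each corner to the centre is a√2/2 = 0.728 m.
V = k[(-4.14×10⁻⁹)/(0.728) + (-8.08×10⁻⁹)/(0.728) + (4.57×10⁻⁹)/(0.728) + (9.22×10⁻⁹)/(0.728)] = 19.4 V.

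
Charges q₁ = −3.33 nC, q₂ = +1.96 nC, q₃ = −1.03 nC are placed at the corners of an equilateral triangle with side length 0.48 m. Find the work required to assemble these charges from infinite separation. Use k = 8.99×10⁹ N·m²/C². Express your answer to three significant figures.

-9.58×10⁻⁸ J

The assembly work is the sum of pairwise potential energies, U = Σ_{i<j} kqᵢqⱼ/rᵢⱼ.
All three pair separations equal the side length, 0.480 m.
U = (-1.22×10⁻⁷) + (6.42×10⁻⁸) + (-3.78×10⁻⁸) = -9.58×10⁻⁸ J.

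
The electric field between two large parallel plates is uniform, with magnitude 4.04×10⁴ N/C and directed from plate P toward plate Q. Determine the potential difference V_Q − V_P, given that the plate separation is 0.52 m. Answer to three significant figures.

-2.10×10⁴ V

In a uniform field, potential decreases in the direction of E: ΔV = −E·d for a displacement d parallel to E.
Going from P to Q is a displacement of 0.52 m along the field, so V_Q − V_P = −Ed = -2.10×10⁴ V.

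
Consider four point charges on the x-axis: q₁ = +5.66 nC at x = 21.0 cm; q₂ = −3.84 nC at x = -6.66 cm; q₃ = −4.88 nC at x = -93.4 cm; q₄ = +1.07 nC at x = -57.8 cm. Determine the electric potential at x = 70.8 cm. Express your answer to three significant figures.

The total potential is the scalar sum of each charge's contribution, V = Σ kqᵢ/rᵢ.
Distances from the field point to each charge: r₁ = 0.498 m, r₂ = 0.775 m, r₃ = 1.64 m, r₄ = 1.29 m.
V = k[(5.66×10⁻⁹)/(0.498) + (-3.84×10⁻⁹)/(0.775) + (-4.88×10⁻⁹)/(1.64) + (1.07×10⁻⁹)/(1.29)] = 38.4 V.

38.4 V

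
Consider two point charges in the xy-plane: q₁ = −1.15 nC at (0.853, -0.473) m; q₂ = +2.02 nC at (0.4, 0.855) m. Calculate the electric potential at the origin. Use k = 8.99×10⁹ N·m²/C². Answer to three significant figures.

8.64 V

Electric potential is a scalar, so the contributions from each charge add algebraically: V = Σ kqᵢ/rᵢ.
Distances from the field point to each charge: r₁ = 0.975 m, r₂ = 0.944 m.
V = k[(-1.15×10⁻⁹)/(0.975) + (2.02×10⁻⁹)/(0.944)] = 8.64 V.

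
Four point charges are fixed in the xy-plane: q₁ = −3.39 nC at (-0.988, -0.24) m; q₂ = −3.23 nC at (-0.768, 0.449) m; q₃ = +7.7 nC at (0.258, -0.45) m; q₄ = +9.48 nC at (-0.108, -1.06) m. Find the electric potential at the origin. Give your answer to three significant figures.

151 V

Electric potential is a scalar, so the contributions from each charge add algebraically: V = Σ kqᵢ/rᵢ.
Distances from the field point to each charge: r₁ = 1.02 m, r₂ = 0.890 m, r₃ = 0.519 m, r₄ = 1.07 m.
V = k[(-3.39×10⁻⁹)/(1.02) + (-3.23×10⁻⁹)/(0.890) + (7.70×10⁻⁹)/(0.519) + (9.48×10⁻⁹)/(1.07)] = 151 V.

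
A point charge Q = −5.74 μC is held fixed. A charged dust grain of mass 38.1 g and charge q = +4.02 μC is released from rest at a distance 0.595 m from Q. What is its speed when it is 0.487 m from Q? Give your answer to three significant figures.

2.01 m/s

Only the electrostatic force acts, so mechanical energy is conserved: ½mv² = U₁ − U₂ = kQq(1/r₁ − 1/r₂).
U₁ − U₂ = (8.99×10⁹ N·m²/C²)(-5.74×10⁻⁶ C)(4.02×10⁻⁶ C)(1/0.595 − 1/0.487) = 0.0773 J.
v = √(2·0.0773/0.0381) = 2.01 m/s.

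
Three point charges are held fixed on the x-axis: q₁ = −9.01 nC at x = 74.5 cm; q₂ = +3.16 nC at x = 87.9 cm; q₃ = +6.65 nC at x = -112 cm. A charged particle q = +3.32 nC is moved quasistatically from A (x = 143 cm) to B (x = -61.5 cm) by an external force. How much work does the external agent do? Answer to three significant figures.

4.02×10⁻⁷ J

For quasistatic motion the external work equals the change in potential energy: W_ext = qΔV = q(V_B − V_A).
At A: distances to the source charges are 0.685 m, 0.551 m, 2.55 m; V_A = Σ kqᵢ/rᵢ = -43.2 V.
At B: distances to the source charges are 1.36 m, 1.49 m, 0.505 m; V_B = Σ kqᵢ/rᵢ = 77.8 V.
ΔV = V_B − V_A = 121 V.
W_ext = qΔV = (3.32×10⁻⁹ C)(121 V) = 4.02×10⁻⁷ J.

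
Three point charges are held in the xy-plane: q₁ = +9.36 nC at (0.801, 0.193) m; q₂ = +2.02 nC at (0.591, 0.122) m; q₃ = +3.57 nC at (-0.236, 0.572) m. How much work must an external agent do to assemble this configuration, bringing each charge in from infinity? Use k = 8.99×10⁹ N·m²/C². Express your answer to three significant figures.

1.11×10⁻⁶ J

The assembly work is the sum of pairwise potential energies, U = Σ_{i<j} kqᵢqⱼ/rᵢⱼ.
Pair separations: r₁₂ = 0.222 m, r₁₃ = 1.10 m, r₂₃ = 0.942 m.
U = (7.67×10⁻⁷) + (2.72×10⁻⁷) + (6.89×10⁻⁸) = 1.11×10⁻⁶ J.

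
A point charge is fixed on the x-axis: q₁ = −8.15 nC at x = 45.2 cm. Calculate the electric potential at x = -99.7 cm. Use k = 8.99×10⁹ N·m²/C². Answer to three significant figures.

The total potential is the scalar sum of each charge's contribution, V = Σ kqᵢ/rᵢ.
V = k[(-8.15×10⁻⁹)/(1.45)] = -50.6 V.

-50.6 V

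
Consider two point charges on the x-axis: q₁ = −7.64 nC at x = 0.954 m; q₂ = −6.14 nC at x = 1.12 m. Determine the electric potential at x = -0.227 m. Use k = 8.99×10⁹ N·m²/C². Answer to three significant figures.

The total potential is the scalar sum of each charge's contribution, V = Σ kqᵢ/rᵢ.
Distances from the field point to each charge: r₁ = 1.18 m, r₂ = 1.35 m.
V = k[(-7.64×10⁻⁹)/(1.18) + (-6.14×10⁻⁹)/(1.35)] = -99.1 V.

-99.1 V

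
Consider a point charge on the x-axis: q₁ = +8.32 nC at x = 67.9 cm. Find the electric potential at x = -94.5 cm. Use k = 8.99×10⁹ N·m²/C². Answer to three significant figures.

The total potential is the scalar sum of each charge's contribution, V = Σ kqᵢ/rᵢ.
V = k[(8.32×10⁻⁹)/(1.62)] = 46.1 V.

46.1 V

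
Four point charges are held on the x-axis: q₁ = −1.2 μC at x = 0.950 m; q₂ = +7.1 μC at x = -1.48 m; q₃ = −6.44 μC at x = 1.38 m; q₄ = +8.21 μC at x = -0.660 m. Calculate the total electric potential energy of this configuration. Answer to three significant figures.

The assembly work is the sum of pairwise potential energies, U = Σ_{i<j} kqᵢqⱼ/rᵢⱼ.
Pair separations: r₁₂ = 2.43 m, r₁₃ = 0.430 m, r₁₄ = 1.61 m, r₂₃ = 2.86 m, r₂₄ = 0.820 m, r₃₄ = 2.04 m.
Summing all 6 pair terms gives U = 0.337 J.

0.337 J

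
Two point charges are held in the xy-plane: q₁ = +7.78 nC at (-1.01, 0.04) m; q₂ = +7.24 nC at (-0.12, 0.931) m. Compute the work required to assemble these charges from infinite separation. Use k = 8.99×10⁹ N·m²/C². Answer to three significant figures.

4.02×10⁻⁷ J

The assembly work is the sum of pairwise potential energies, U = Σ_{i<j} kqᵢqⱼ/rᵢⱼ.
Pair separations: r₁₂ = 1.26 m.
U = (4.02×10⁻⁷) = 4.02×10⁻⁷ J.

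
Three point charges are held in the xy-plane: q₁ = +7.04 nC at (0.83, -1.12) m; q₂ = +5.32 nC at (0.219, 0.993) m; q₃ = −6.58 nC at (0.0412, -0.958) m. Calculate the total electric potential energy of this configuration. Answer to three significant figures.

The work to assemble the configuration equals its total potential energy, U = Σ kqᵢqⱼ/rᵢⱼ over all pairs.
Pair separations: r₁₂ = 2.20 m, r₁₃ = 0.805 m, r₂₃ = 1.96 m.
U = (1.53×10⁻⁷) + (-5.17×10⁻⁷) + (-1.61×10⁻⁷) = -5.25×10⁻⁷ J.

-5.25×10⁻⁷ J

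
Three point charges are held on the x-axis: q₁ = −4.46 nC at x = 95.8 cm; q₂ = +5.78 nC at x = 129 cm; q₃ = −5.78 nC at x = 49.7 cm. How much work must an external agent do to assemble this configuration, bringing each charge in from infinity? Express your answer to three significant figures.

-5.74×10⁻⁷ J

The work to assemble the configuration equals its total potential energy, U = Σ kqᵢqⱼ/rᵢⱼ over all pairs.
Pair separations: r₁₂ = 0.332 m, r₁₃ = 0.461 m, r₂₃ = 0.793 m.
U = (-6.98×10⁻⁷) + (5.03×10⁻⁷) + (-3.79×10⁻⁷) = -5.74×10⁻⁷ J.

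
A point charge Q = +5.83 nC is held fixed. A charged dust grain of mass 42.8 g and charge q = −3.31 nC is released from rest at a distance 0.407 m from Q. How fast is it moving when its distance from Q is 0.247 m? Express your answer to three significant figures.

Only the electrostatic force acts, so mechanical energy is conserved: ½mv² = U₁ − U₂ = kQq(1/r₁ − 1/r₂).
U₁ − U₂ = (8.99×10⁹ N·m²/C²)(5.83×10⁻⁹ C)(-3.31×10⁻⁹ C)(1/0.407 − 1/0.247) = 2.76×10⁻⁷ J.
v = √(2·2.76×10⁻⁷/0.0428) = 3.59×10⁻³ m/s.

3.59×10⁻³ m/s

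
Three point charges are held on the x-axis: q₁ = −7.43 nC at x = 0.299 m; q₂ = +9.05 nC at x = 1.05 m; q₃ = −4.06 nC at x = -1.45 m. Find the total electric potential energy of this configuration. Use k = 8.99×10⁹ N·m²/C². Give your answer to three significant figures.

-7.82×10⁻⁷ J

The work to assemble the configuration equals its total potential energy, U = Σ kqᵢqⱼ/rᵢⱼ over all pairs.
Pair separations: r₁₂ = 0.751 m, r₁₃ = 1.75 m, r₂₃ = 2.50 m.
U = (-8.05×10⁻⁷) + (1.55×10⁻⁷) + (-1.32×10⁻⁷) = -7.82×10⁻⁷ J.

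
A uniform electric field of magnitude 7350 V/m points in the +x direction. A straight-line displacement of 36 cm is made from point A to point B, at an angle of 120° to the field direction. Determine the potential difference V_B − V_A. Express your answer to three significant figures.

1320 V

Only the component of displacement along E changes the potential: ΔV = −E·d·cosθ.
ΔV = −(7350 V/m)(0.360 m)cos120° = 1320 V.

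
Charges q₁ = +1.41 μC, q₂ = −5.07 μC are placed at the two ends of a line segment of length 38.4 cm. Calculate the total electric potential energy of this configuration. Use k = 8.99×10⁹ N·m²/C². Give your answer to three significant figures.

The work to assemble the configuration equals its total potential energy, U = Σ kqᵢqⱼ/rᵢⱼ over all pairs.
The separation is r = 0.384 m.
U = (-0.167) = -0.167 J.

-0.167 J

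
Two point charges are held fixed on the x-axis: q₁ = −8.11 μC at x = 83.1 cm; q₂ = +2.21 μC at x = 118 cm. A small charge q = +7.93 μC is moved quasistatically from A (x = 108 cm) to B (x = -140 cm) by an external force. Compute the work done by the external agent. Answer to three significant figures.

For quasistatic motion the external work equals the change in potential energy: W_ext = qΔV = q(V_B − V_A).
At A: distances to the source charges are 0.249 m, 0.100 m; V_A = Σ kqᵢ/rᵢ = -9.41×10⁴ V.
At B: distances to the source charges are 2.23 m, 2.58 m; V_B = Σ kqᵢ/rᵢ = -2.50×10⁴ V.
ΔV = V_B − V_A = 6.91×10⁴ V.
W_ext = qΔV = (7.93×10⁻⁶ C)(6.91×10⁴ V) = 0.548 J.

0.548 J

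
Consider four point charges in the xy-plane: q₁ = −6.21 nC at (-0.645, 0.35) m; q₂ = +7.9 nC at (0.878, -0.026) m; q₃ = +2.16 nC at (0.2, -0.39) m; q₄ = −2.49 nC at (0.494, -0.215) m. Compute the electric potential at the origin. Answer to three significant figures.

Electric potential is a scalar, so the contributions from each charge add algebraically: V = Σ kqᵢ/rᵢ.
Distances from the field point to each charge: r₁ = 0.734 m, r₂ = 0.878 m, r₃ = 0.438 m, r₄ = 0.539 m.
V = k[(-6.21×10⁻⁹)/(0.734) + (7.90×10⁻⁹)/(0.878) + (2.16×10⁻⁹)/(0.438) + (-2.49×10⁻⁹)/(0.539)] = 7.53 V.

7.53 V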